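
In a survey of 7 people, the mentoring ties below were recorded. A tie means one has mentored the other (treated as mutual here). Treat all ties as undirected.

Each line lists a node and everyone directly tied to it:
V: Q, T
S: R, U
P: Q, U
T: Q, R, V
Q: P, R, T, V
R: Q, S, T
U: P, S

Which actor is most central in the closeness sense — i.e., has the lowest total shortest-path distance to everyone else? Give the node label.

Q

Farness (sum of distances to all others) for each node — P:10, Q:8, R:9, S:11, T:10, U:12, V:12.
The smallest farness is 8, for Q, so Q has the highest closeness.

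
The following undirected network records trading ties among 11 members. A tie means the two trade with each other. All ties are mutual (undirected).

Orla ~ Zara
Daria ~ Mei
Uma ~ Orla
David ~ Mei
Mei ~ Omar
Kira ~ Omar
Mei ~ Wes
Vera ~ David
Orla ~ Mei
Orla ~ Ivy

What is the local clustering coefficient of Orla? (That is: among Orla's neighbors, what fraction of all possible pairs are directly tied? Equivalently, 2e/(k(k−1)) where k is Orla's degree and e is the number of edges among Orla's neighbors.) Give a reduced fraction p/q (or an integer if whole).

Orla's neighbors: Ivy, Mei, Uma, and Zara (k = 4).
Possible neighbor pairs: C(4,2) = 6. Edges among them: none → e = 0.
Clustering(Orla) = 0/6 = 0.

0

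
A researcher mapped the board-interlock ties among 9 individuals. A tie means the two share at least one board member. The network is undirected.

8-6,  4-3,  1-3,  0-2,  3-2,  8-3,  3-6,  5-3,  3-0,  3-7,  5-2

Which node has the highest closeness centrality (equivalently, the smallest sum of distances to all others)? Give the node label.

3

Farness (sum of distances to all others) for each node — 0:14, 1:15, 2:13, 3:8, 4:15, 5:14, 6:14, 7:15, 8:14.
The smallest farness is 8, for 3, so 3 has the highest closeness.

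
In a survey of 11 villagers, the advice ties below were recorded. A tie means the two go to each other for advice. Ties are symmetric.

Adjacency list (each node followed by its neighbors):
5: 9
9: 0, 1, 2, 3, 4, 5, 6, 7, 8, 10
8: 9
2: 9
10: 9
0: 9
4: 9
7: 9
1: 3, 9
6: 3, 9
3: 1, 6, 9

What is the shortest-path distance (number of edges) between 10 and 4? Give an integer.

One shortest route is 10 – 9 – 4, which uses 2 edges, and 10 and 4 are not directly tied, so nothing shorter exists. So d(10,4) = 2.

2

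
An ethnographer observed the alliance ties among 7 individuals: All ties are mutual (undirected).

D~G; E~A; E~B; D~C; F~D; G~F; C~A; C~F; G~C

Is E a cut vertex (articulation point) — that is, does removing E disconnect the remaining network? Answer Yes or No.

Removing E leaves {A, C, D, F, and G} with no path to {B}, so the network splits into 2 components. E is a cut vertex.

Yes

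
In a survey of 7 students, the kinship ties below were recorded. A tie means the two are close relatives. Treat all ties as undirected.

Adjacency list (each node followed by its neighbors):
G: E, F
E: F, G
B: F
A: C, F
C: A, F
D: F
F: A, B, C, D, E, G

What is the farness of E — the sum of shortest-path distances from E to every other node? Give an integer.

10

Distances from E: A:2, B:2, C:2, D:2, F:1, G:1.
Sum = 2 + 2 + 2 + 2 + 1 + 1 = 10.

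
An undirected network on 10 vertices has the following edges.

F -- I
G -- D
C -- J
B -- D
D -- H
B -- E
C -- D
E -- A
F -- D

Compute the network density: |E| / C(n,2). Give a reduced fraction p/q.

There are 9 edges and 10 nodes, so the maximum possible is C(10,2) = 45.
Density = 9/45 = 1/5.

1/5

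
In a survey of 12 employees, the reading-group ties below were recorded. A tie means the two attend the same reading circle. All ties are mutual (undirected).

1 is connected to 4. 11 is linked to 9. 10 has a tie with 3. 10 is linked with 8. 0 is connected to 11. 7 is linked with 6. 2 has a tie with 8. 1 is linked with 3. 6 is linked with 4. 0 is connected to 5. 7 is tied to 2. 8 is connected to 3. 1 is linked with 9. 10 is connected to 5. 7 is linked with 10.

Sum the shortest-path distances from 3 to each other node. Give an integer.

22

Distances from 3: 0:3, 1:1, 2:2, 4:2, 5:2, 6:3, 7:2, 8:1, 9:2, 10:1, 11:3.
Sum = 3 + 1 + 2 + 2 + 2 + 3 + 2 + 1 + 2 + 1 + 3 = 22.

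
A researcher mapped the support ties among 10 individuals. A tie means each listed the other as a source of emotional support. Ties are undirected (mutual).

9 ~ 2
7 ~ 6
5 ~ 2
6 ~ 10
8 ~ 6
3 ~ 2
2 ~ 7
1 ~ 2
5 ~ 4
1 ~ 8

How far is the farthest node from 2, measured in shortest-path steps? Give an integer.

3

Distances from 2: 1:1, 3:1, 4:2, 5:1, 6:2, 7:1, 8:2, 9:1, 10:3.
The largest is 3 (to 10), so the eccentricity of 2 is 3.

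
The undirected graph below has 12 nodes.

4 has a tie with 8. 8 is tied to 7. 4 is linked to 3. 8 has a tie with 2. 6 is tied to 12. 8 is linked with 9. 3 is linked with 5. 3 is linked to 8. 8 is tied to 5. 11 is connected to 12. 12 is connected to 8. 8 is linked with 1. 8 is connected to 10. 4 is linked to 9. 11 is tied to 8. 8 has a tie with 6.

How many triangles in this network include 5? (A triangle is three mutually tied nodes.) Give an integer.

1

5's neighbors: 3 and 8.
Neighbor pairs that are themselves tied: 5–3–8. Each forms one triangle with 5, for 1 in total.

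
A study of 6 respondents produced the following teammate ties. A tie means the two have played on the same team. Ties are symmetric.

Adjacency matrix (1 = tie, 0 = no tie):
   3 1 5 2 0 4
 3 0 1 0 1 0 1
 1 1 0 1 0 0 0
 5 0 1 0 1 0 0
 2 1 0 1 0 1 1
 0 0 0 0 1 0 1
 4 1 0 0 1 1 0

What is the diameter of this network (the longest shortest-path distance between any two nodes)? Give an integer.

3

Eccentricity of each node (its greatest distance to any other): 0:3, 1:3, 2:2, 3:2, 4:2, 5:2.
The maximum eccentricity is 3, realized for instance by the pair 1–0 via 1 – 3 – 2 – 0. So the diameter is 3.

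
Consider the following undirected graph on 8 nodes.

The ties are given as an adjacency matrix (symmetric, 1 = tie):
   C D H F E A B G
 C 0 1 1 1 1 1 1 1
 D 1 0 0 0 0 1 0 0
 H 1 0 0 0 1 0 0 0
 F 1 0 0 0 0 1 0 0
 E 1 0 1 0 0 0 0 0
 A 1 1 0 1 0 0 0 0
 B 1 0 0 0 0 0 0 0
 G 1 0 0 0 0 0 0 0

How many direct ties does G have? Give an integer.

G is directly tied to C. That is 1 neighbor, so the degree of G is 1.

1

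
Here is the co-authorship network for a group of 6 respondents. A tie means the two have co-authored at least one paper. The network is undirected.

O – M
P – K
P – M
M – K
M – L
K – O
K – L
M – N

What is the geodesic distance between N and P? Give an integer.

One shortest route is N – M – P, which uses 2 edges, and N and P are not directly tied, so nothing shorter exists. So d(N,P) = 2.

2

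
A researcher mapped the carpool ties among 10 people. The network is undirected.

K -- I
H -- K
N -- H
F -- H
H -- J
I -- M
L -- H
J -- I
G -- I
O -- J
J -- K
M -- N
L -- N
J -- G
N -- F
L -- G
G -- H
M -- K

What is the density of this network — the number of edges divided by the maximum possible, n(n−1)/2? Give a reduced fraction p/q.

2/5

There are 18 edges and 10 nodes, so the maximum possible is C(10,2) = 45.
Density = 18/45 = 2/5.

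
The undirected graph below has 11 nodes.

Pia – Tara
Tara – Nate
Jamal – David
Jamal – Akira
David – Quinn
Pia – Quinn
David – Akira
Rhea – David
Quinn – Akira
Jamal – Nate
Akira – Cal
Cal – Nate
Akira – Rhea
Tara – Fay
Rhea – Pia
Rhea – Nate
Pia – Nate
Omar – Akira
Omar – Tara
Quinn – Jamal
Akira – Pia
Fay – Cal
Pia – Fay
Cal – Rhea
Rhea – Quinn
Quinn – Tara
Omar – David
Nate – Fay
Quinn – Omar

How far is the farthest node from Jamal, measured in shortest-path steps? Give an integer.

Distances from Jamal: Akira:1, Cal:2, David:1, Fay:2, Nate:1, Omar:2, Pia:2, Quinn:1, Rhea:2, Tara:2.
The largest is 2 (to Omar, Rhea, Cal, Pia, Tara, and Fay), so the eccentricity of Jamal is 2.

2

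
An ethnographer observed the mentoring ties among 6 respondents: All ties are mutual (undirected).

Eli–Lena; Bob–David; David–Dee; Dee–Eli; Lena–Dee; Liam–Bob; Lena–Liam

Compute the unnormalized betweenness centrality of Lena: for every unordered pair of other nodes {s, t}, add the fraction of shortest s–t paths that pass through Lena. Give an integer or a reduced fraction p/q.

Pairs whose geodesics pass through Lena — Dee–Liam: 1; Eli–Liam: 1; Eli–Bob: 1/2.
All other pairs contribute 0.
Summing the contributions gives betweenness(Lena) = 5/2.

5/2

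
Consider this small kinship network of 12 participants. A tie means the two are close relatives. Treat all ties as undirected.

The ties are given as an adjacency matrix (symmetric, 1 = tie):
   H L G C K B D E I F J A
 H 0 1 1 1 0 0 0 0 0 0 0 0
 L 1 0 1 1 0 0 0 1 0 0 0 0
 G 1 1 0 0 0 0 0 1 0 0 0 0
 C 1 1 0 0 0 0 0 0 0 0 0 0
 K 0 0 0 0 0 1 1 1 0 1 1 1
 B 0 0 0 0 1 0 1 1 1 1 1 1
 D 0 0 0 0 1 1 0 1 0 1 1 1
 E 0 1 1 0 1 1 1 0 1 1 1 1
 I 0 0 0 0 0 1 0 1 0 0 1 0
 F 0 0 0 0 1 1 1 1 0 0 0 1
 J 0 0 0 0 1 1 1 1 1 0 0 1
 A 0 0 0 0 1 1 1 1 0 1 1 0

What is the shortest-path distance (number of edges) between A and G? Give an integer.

2

One shortest route is A – E – G, which uses 2 edges, and A and G are not directly tied, so nothing shorter exists. So d(A,G) = 2.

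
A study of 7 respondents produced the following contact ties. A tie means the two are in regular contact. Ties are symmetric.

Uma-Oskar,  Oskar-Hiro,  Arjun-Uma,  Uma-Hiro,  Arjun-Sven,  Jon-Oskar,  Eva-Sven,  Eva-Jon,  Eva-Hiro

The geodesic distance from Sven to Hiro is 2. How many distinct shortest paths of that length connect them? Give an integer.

The shortest distance is 2, and the only length-2 path is Sven–Eva–Hiro. So there is exactly 1 shortest path.

1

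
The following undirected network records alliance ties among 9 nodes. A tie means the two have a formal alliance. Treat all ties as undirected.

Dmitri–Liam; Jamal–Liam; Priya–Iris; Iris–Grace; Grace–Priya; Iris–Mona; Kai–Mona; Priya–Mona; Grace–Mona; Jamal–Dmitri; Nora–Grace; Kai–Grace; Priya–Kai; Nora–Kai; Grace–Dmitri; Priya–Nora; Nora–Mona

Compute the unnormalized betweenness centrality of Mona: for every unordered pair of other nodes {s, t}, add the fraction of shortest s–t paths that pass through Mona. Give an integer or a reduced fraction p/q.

2/3

Pairs whose geodesics pass through Mona — Kai–Iris: 1/3; Nora–Iris: 1/3.
All other pairs contribute 0.
Summing the contributions gives betweenness(Mona) = 2/3.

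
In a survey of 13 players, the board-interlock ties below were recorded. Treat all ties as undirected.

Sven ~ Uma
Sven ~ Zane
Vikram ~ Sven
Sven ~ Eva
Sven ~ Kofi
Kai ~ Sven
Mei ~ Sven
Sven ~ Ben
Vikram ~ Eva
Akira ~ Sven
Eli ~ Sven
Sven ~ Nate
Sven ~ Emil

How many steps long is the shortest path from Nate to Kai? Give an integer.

One shortest route is Nate – Sven – Kai, which uses 2 edges, and Nate and Kai are not directly tied, so nothing shorter exists. So d(Nate,Kai) = 2.

2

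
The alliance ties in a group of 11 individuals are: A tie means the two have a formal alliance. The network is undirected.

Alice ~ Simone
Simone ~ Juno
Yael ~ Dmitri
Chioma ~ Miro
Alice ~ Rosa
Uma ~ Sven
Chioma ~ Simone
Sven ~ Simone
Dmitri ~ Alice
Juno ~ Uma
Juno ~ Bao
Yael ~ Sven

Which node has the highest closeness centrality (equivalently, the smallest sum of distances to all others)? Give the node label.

Farness (sum of distances to all others) for each node — Alice:20, Bao:30, Chioma:23, Dmitri:25, Juno:21, Miro:32, Rosa:29, Simone:16, Sven:20, Uma:25, Yael:25.
The smallest farness is 16, for Simone, so Simone has the highest closeness.

Simone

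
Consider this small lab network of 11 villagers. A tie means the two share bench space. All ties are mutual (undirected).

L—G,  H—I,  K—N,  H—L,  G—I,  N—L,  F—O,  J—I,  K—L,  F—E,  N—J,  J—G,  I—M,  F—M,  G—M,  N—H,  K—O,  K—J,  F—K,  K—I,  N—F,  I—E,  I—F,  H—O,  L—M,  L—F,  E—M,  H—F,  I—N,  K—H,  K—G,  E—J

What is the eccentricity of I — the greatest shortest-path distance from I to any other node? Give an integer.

2

Distances from I: E:1, F:1, G:1, H:1, J:1, K:1, L:2, M:1, N:1, O:2.
The largest is 2 (to L and O), so the eccentricity of I is 2.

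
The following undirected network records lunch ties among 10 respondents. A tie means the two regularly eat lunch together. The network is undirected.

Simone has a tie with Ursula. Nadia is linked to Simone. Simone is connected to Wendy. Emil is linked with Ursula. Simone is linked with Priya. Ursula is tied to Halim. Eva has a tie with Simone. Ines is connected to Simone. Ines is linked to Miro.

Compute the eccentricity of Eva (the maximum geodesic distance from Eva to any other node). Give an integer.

3

Distances from Eva: Emil:3, Halim:3, Ines:2, Miro:3, Nadia:2, Priya:2, Simone:1, Ursula:2, Wendy:2.
The largest is 3 (to Emil, Halim, and Miro), so the eccentricity of Eva is 3.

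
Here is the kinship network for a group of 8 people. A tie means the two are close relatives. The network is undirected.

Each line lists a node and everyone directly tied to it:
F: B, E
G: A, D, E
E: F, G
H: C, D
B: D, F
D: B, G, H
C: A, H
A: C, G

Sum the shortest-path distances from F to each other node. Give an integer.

16

Distances from F: A:3, B:1, C:4, D:2, E:1, G:2, H:3.
Sum = 3 + 1 + 4 + 2 + 1 + 2 + 3 = 16.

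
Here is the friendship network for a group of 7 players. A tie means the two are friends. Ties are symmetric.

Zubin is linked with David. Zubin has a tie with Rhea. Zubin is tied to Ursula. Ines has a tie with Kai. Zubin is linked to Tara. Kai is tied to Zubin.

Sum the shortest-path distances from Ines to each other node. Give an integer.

15

Distances from Ines: David:3, Kai:1, Rhea:3, Tara:3, Ursula:3, Zubin:2.
Sum = 3 + 1 + 3 + 3 + 3 + 2 = 15.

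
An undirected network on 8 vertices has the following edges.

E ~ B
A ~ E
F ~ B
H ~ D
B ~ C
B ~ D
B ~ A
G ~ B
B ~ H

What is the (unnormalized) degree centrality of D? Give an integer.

2

D is directly tied to B and H. That is 2 neighbors, so the degree of D is 2.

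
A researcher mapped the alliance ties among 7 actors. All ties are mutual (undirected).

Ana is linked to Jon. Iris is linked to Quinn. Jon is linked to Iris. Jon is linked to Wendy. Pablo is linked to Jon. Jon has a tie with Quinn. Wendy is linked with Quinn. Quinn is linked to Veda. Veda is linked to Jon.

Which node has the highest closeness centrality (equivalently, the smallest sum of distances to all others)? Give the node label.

Jon

Farness (sum of distances to all others) for each node — Ana:11, Iris:10, Jon:6, Pablo:11, Quinn:8, Veda:10, Wendy:10.
The smallest farness is 6, for Jon, so Jon has the highest closeness.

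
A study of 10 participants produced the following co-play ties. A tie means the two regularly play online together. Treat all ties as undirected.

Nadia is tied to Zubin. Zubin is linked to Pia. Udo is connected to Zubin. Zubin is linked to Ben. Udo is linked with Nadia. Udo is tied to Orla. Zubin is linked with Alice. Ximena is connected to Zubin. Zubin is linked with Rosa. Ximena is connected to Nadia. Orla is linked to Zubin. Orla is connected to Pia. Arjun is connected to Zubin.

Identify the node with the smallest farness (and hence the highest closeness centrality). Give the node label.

Farness (sum of distances to all others) for each node — Alice:17, Arjun:17, Ben:17, Nadia:15, Orla:15, Pia:16, Rosa:17, Udo:15, Ximena:16, Zubin:9.
The smallest farness is 9, for Zubin, so Zubin has the highest closeness.

Zubin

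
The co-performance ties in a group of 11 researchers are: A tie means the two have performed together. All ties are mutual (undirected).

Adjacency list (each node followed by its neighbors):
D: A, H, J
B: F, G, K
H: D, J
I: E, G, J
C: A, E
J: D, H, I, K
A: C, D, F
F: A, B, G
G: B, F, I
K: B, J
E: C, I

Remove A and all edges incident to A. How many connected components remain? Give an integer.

1

A's neighbors (C, D, and F) remain reachable from one another through other ties, so the rest of the network stays in one piece.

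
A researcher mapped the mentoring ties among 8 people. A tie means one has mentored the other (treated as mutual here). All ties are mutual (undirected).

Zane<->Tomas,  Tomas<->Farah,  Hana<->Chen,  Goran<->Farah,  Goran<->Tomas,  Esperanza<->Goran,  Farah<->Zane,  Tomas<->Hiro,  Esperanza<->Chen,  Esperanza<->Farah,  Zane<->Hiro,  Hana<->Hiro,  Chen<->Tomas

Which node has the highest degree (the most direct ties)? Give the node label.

Degrees — Chen:3, Esperanza:3, Farah:4, Goran:3, Hana:2, Hiro:3, Tomas:5, Zane:3.
The maximum is 5, attained only by Tomas.

Tomas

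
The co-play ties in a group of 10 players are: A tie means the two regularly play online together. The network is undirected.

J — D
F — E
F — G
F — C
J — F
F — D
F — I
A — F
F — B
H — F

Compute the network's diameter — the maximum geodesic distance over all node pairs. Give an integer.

Eccentricity of each node (its greatest distance to any other): A:2, B:2, C:2, D:2, E:2, F:1, G:2, H:2, I:2, J:2.
The maximum eccentricity is 2, realized for instance by the pair E–C via E – F – C. So the diameter is 2.

2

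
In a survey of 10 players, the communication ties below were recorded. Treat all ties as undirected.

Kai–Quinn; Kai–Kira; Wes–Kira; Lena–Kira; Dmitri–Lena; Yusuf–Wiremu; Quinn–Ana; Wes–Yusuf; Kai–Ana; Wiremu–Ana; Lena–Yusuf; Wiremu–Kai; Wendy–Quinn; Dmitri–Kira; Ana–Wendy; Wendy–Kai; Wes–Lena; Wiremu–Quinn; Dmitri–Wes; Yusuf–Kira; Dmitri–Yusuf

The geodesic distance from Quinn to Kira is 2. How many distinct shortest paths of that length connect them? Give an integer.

1

The shortest distance is 2, and the only length-2 path is Quinn–Kai–Kira. So there is exactly 1 shortest path.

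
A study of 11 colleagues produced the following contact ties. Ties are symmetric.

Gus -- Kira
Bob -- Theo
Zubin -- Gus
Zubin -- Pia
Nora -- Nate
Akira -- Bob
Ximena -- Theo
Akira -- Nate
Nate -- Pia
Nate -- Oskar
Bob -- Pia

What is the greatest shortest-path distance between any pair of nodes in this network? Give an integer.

Eccentricity of each node (its greatest distance to any other): Akira:5, Bob:4, Gus:5, Kira:6, Nate:4, Nora:5, Oskar:5, Pia:3, Theo:5, Ximena:6, Zubin:4.
The maximum eccentricity is 6, realized for instance by the pair Kira–Ximena via Kira – Gus – Zubin – Pia – Bob – Theo – Ximena. So the diameter is 6.

6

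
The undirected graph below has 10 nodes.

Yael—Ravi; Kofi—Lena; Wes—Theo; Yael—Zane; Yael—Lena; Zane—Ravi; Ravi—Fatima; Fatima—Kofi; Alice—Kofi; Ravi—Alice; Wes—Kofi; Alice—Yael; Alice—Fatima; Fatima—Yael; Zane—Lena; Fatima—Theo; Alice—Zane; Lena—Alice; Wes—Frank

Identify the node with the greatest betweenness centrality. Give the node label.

Kofi

Unnormalized betweenness of each node: Alice:61/12, Fatima:101/12, Frank:0, Kofi:32/3, Lena:7/3, Ravi:2/3, Theo:13/6, Wes:35/4, Yael:19/12, Zane:1/3.
Kofi has the largest value, 32/3, making it the main broker — the node through which the most shortest paths run.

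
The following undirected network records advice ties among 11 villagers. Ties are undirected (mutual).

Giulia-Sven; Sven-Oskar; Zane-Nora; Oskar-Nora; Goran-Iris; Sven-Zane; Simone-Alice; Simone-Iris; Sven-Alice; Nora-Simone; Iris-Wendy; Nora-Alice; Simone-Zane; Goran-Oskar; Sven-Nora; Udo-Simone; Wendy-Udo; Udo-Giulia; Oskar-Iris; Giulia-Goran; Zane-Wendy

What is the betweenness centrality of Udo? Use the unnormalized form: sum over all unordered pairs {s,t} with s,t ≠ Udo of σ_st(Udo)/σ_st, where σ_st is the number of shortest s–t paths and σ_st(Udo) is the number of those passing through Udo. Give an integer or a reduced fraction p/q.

Pairs whose geodesics pass through Udo — Simone–Giulia: 1; Simone–Wendy: 1/3; Alice–Wendy: 1/5; Giulia–Wendy: 1.
All other pairs contribute 0.
Summing the contributions gives betweenness(Udo) = 38/15.

38/15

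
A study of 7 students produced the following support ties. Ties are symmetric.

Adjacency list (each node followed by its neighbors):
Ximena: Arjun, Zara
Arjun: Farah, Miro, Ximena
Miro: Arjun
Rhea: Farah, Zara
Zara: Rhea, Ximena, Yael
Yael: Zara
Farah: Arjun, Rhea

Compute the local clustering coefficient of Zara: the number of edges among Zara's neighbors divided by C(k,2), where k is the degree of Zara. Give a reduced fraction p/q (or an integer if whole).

0

Zara's neighbors: Rhea, Ximena, and Yael (k = 3).
Possible neighbor pairs: C(3,2) = 3. Edges among them: none → e = 0.
Clustering(Zara) = 0/3 = 0.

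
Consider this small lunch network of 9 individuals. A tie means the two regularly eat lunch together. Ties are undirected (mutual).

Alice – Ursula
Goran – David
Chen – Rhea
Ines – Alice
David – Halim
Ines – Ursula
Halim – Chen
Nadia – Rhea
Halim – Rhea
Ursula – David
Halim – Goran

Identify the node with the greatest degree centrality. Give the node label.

Halim

Degrees — Alice:2, Chen:2, David:3, Goran:2, Halim:4, Ines:2, Nadia:1, Rhea:3, Ursula:3.
The maximum is 4, attained only by Halim.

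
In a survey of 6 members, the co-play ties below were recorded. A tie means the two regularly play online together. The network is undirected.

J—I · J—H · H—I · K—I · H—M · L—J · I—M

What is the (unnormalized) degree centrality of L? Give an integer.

1

L is directly tied to J. That is 1 neighbor, so the degree of L is 1.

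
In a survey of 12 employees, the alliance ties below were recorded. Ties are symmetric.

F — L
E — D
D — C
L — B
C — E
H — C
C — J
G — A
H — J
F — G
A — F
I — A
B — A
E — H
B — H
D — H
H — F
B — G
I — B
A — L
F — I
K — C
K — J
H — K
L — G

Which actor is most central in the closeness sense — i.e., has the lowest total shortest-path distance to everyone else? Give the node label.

Farness (sum of distances to all others) for each node — A:22, B:17, C:21, D:23, E:23, F:17, G:23, H:15, I:24, J:23, K:23, L:23.
The smallest farness is 15, for H, so H has the highest closeness.

H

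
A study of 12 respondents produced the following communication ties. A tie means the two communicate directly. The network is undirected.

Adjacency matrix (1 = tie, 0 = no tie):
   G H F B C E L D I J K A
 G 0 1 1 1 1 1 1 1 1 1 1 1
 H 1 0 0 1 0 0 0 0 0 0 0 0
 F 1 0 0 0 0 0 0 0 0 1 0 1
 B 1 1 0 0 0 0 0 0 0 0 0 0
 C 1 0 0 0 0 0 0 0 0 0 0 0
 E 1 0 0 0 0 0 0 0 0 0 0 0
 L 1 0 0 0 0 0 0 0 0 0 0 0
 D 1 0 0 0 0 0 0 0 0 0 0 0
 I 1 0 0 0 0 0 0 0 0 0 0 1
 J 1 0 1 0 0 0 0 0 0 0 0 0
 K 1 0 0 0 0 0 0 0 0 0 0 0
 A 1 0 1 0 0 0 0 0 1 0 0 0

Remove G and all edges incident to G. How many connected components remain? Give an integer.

7

Without G, the remaining ties split the others into: {B, H}; {A, F, I, J}; {C}; {E}; {L}; {D}; {K}.
That's 7 separate components.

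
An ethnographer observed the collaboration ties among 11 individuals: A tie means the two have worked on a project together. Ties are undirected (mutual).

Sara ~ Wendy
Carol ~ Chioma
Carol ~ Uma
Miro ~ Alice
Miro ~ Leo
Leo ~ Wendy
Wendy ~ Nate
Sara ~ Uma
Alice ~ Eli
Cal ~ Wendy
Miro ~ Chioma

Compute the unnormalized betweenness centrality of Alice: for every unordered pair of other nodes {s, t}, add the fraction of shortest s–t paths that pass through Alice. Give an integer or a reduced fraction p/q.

Pairs whose geodesics pass through Alice — Wendy–Eli: 1; Nate–Eli: 1; Miro–Eli: 1; Sara–Eli: 1; Eli–Cal: 1; Eli–Chioma: 1; Eli–Carol: 1; Eli–Leo: 1; Eli–Uma: 1.
All other pairs contribute 0.
Summing the contributions gives betweenness(Alice) = 9.

9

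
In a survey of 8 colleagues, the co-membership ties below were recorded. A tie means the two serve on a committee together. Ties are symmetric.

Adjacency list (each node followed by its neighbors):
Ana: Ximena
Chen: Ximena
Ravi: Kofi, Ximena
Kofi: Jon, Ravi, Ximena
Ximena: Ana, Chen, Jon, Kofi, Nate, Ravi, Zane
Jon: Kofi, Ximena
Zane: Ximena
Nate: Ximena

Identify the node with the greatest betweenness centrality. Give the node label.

Ximena

Unnormalized betweenness of each node: Ana:0, Chen:0, Jon:0, Kofi:1/2, Nate:0, Ravi:0, Ximena:37/2, Zane:0.
Ximena has the largest value, 37/2, making it the main broker — the node through which the most shortest paths run.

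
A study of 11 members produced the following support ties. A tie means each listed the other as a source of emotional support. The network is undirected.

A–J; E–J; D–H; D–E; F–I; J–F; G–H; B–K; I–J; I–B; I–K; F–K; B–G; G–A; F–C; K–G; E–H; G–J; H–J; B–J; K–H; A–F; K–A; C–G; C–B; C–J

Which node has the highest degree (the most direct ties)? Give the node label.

Degrees — A:4, B:5, C:4, D:2, E:3, F:5, G:6, H:5, I:4, J:8, K:6.
The maximum is 8, attained only by J.

J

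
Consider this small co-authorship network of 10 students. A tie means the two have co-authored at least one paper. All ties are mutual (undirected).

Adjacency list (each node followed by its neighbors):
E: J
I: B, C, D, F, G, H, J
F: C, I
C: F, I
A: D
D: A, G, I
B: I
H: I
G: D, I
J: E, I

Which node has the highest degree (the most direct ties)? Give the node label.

I

Degrees — A:1, B:1, C:2, D:3, E:1, F:2, G:2, H:1, I:7, J:2.
The maximum is 7, attained only by I.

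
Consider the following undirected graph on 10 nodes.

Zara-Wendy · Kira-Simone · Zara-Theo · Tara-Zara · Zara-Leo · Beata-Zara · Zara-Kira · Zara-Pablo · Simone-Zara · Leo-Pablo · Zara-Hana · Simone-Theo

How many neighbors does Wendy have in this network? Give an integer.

Wendy is directly tied to Zara. That is 1 neighbor, so the degree of Wendy is 1.

1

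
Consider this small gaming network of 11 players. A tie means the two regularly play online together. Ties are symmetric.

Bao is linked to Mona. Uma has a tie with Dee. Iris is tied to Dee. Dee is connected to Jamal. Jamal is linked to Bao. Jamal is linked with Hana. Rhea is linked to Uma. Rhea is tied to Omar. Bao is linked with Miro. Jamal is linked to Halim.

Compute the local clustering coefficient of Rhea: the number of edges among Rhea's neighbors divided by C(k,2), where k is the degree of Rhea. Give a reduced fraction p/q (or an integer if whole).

Rhea's neighbors: Omar and Uma (k = 2).
Possible neighbor pairs: C(2,2) = 1. Edges among them: none → e = 0.
Clustering(Rhea) = 0/1.

0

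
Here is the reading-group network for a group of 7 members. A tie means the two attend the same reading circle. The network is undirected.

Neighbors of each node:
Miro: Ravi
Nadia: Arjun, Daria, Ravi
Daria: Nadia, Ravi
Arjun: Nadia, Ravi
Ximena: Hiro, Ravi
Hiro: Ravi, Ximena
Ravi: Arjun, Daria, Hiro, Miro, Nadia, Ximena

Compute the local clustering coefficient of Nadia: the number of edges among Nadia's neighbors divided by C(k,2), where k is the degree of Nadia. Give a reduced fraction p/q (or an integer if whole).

Nadia's neighbors: Arjun, Daria, and Ravi (k = 3).
Possible neighbor pairs: C(3,2) = 3. Edges among them: Arjun–Ravi, Daria–Ravi → e = 2.
Clustering(Nadia) = 2/3.

2/3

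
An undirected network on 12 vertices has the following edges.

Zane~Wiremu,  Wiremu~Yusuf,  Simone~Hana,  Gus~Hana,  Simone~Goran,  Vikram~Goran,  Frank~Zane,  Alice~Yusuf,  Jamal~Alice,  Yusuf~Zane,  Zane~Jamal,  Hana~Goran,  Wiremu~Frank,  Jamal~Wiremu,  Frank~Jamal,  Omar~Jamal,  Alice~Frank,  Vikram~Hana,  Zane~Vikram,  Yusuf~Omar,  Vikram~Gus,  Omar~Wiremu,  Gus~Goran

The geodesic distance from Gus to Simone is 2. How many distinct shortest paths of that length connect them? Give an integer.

The shortest distance is 2. The length-2 paths are: Gus–Goran–Simone; Gus–Hana–Simone.
That gives 2 distinct shortest paths.

2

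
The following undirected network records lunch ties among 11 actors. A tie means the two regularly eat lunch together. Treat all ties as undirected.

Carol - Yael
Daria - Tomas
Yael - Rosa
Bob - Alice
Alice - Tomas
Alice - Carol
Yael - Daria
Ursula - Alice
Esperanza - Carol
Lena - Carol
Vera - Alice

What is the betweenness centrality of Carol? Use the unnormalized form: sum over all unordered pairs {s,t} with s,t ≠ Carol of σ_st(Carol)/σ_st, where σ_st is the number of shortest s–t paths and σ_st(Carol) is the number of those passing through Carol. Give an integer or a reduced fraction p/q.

Pairs whose geodesics pass through Carol — Yael–Lena: 1; Yael–Ursula: 1; Yael–Esperanza: 1; Yael–Alice: 1; Yael–Bob: 1; Yael–Vera: 1; Lena–Ursula: 1; Lena–Esperanza: 1; Lena–Rosa: 1; Lena–Alice: 1; Lena–Bob: 1; Lena–Vera: 1; Lena–Tomas: 1; Lena–Daria: 1 … (+11 more pairs).
All other pairs contribute 0.
Summing the contributions gives betweenness(Carol) = 25.

25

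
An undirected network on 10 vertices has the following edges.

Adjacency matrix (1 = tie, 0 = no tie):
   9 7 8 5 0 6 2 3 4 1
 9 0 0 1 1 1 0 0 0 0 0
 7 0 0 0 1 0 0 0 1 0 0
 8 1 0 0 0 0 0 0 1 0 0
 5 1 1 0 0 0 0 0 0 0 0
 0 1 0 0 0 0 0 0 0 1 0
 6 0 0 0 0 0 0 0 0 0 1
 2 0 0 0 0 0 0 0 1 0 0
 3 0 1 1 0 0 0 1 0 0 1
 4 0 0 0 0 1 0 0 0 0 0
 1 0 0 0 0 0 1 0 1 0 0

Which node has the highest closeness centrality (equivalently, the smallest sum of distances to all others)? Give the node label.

3

Farness (sum of distances to all others) for each node — 0:25, 1:23, 2:25, 3:17, 4:33, 5:21, 6:31, 7:20, 8:18, 9:19.
The smallest farness is 17, for 3, so 3 has the highest closeness.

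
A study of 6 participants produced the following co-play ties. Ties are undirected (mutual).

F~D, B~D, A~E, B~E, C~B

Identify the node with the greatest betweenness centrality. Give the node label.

Unnormalized betweenness of each node: A:0, B:8, C:0, D:4, E:4, F:0.
B has the largest value, 8, making it the main broker — the node through which the most shortest paths run.

B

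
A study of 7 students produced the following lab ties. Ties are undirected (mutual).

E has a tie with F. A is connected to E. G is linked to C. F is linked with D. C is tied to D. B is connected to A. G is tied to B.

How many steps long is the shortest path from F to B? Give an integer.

One shortest route is F – E – A – B, which uses 3 edges, and at distance 2 from F we only reach {A, C}, which does not include B. So d(F,B) = 3.

3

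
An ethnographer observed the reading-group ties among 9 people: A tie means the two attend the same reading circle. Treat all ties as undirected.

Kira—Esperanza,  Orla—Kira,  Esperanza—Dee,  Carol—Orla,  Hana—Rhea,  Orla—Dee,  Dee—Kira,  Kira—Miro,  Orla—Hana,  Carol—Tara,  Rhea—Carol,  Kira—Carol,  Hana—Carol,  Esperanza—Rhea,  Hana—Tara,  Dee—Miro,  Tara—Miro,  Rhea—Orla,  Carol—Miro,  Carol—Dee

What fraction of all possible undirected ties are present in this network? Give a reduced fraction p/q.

5/9

There are 20 edges and 9 nodes, so the maximum possible is C(9,2) = 36.
Density = 20/36 = 5/9.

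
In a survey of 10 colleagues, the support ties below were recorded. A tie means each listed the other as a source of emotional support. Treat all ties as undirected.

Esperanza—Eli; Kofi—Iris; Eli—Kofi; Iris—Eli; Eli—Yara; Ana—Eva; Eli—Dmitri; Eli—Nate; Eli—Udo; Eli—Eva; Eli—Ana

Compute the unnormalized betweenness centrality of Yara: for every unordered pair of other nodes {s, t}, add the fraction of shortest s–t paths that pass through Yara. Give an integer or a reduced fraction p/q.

No shortest path between any pair of other nodes passes through Yara.
Summing the contributions gives betweenness(Yara) = 0.

0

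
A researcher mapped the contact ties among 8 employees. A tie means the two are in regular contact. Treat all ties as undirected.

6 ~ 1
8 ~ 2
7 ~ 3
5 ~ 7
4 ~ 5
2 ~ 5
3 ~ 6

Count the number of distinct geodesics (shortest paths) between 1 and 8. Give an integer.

1

The shortest distance is 6, and the only length-6 path is 1–6–3–7–5–2–8. So there is exactly 1 shortest path.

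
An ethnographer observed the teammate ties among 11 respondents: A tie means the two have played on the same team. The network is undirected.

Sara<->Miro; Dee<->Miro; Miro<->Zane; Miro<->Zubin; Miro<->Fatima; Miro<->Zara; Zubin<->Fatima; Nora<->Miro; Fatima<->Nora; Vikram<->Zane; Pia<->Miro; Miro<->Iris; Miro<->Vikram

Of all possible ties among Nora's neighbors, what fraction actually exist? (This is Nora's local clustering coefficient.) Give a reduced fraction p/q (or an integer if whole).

1

Nora's neighbors: Fatima and Miro (k = 2).
Possible neighbor pairs: C(2,2) = 1. Edges among them: Fatima–Miro → e = 1.
Clustering(Nora) = 1/1.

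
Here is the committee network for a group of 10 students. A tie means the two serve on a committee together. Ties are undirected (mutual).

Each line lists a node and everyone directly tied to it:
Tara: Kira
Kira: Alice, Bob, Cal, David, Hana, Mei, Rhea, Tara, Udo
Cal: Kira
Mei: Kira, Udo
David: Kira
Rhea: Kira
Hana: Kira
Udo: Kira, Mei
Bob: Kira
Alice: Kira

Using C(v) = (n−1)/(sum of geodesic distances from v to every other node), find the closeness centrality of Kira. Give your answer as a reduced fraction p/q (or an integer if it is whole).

1

Distances from Kira: Alice:1, Bob:1, Cal:1, David:1, Hana:1, Mei:1, Rhea:1, Tara:1, Udo:1. Sum = 9.
n = 10, so closeness = 9/9 = 1.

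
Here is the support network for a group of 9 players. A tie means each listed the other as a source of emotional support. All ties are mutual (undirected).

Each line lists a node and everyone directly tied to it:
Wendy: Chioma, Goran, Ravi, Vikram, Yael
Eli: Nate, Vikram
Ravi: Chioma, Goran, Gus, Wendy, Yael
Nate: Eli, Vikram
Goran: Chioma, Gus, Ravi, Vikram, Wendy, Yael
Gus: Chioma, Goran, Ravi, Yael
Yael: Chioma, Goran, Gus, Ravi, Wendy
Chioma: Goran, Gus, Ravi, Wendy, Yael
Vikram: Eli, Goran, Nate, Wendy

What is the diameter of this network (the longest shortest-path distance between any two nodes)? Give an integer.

Eccentricity of each node (its greatest distance to any other): Chioma:3, Eli:3, Goran:2, Gus:3, Nate:3, Ravi:3, Vikram:2, Wendy:2, Yael:3.
The maximum eccentricity is 3, realized for instance by the pair Nate–Yael via Nate – Vikram – Goran – Yael. So the diameter is 3.

3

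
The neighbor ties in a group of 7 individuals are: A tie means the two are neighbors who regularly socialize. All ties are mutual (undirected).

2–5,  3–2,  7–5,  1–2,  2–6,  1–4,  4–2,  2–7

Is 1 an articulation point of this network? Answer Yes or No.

No

Even without 1, every remaining node can still reach every other (the residual graph is connected), so 1 is not a cut vertex.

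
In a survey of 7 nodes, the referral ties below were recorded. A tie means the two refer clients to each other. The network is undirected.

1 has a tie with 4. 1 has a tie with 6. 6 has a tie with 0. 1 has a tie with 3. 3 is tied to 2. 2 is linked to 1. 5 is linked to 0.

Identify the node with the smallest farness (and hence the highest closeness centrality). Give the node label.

Farness (sum of distances to all others) for each node — 0:13, 1:9, 2:13, 3:13, 4:14, 5:18, 6:10.
The smallest farness is 9, for 1, so 1 has the highest closeness.

1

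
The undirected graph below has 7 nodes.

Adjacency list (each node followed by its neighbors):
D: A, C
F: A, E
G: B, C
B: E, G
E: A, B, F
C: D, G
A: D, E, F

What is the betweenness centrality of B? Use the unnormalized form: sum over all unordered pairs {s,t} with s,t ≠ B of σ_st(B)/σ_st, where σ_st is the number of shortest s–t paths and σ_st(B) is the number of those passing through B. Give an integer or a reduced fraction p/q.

Pairs whose geodesics pass through B — C–E: 1/2; E–G: 1; F–G: 1; G–A: 1/2.
All other pairs contribute 0.
Summing the contributions gives betweenness(B) = 3.

3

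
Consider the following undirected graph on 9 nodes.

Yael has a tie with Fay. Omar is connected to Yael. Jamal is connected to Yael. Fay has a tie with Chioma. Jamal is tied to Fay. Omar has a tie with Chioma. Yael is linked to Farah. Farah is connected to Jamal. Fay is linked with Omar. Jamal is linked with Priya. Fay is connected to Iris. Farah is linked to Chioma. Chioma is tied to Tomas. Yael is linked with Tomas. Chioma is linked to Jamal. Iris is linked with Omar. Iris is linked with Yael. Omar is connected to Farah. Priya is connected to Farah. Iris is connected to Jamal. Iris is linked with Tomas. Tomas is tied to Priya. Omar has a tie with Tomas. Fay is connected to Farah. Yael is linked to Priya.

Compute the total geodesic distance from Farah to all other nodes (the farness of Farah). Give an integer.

Distances from Farah: Chioma:1, Fay:1, Iris:2, Jamal:1, Omar:1, Priya:1, Tomas:2, Yael:1.
Sum = 1 + 1 + 2 + 1 + 1 + 1 + 2 + 1 = 10.

10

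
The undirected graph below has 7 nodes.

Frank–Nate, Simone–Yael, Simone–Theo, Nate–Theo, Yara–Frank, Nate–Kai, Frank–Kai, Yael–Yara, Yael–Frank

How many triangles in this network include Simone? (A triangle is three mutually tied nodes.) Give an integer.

Simone's neighbors are Theo and Yael, but none of them are tied to each other, so no triangle contains Simone.

0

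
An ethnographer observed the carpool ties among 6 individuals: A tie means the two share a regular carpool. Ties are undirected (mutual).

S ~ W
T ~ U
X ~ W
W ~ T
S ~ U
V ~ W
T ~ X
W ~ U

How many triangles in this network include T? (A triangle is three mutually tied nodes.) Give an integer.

2

T's neighbors: U, W, and X.
Neighbor pairs that are themselves tied: T–U–W; T–W–X. Each forms one triangle with T, for 2 in total.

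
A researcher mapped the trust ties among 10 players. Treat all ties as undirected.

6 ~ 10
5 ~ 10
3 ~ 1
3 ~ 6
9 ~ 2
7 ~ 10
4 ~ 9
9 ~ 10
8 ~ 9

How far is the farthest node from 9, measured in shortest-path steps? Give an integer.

4

Distances from 9: 1:4, 2:1, 3:3, 4:1, 5:2, 6:2, 7:2, 8:1, 10:1.
The largest is 4 (to 1), so the eccentricity of 9 is 4.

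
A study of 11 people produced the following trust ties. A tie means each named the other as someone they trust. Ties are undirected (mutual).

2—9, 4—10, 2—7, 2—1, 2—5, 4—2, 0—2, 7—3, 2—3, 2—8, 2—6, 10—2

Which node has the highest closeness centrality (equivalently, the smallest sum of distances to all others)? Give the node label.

Farness (sum of distances to all others) for each node — 0:19, 1:19, 2:10, 3:18, 4:18, 5:19, 6:19, 7:18, 8:19, 9:19, 10:18.
The smallest farness is 10, for 2, so 2 has the highest closeness.

2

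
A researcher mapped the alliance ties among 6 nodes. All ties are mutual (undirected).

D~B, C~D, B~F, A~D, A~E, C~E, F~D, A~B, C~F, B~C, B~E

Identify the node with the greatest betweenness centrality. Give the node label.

B

Unnormalized betweenness of each node: A:1/3, B:5/3, C:5/6, D:5/6, E:1/3, F:0.
B has the largest value, 5/3, making it the main broker — the node through which the most shortest paths run.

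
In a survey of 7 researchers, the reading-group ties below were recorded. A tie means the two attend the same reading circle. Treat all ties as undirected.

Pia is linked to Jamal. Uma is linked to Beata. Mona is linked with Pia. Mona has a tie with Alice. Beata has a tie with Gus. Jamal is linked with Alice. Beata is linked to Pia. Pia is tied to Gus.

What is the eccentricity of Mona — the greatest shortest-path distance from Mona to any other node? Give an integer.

3

Distances from Mona: Alice:1, Beata:2, Gus:2, Jamal:2, Pia:1, Uma:3.
The largest is 3 (to Uma), so the eccentricity of Mona is 3.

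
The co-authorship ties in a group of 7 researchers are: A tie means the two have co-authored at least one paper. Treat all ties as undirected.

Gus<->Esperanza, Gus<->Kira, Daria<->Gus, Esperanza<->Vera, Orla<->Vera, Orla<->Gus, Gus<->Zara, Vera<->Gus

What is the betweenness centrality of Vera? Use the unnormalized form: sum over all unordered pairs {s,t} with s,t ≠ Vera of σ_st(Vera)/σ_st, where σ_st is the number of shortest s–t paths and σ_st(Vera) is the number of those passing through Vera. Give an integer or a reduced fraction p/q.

Pairs whose geodesics pass through Vera — Esperanza–Orla: 1/2.
All other pairs contribute 0.
Summing the contributions gives betweenness(Vera) = 1/2.

1/2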